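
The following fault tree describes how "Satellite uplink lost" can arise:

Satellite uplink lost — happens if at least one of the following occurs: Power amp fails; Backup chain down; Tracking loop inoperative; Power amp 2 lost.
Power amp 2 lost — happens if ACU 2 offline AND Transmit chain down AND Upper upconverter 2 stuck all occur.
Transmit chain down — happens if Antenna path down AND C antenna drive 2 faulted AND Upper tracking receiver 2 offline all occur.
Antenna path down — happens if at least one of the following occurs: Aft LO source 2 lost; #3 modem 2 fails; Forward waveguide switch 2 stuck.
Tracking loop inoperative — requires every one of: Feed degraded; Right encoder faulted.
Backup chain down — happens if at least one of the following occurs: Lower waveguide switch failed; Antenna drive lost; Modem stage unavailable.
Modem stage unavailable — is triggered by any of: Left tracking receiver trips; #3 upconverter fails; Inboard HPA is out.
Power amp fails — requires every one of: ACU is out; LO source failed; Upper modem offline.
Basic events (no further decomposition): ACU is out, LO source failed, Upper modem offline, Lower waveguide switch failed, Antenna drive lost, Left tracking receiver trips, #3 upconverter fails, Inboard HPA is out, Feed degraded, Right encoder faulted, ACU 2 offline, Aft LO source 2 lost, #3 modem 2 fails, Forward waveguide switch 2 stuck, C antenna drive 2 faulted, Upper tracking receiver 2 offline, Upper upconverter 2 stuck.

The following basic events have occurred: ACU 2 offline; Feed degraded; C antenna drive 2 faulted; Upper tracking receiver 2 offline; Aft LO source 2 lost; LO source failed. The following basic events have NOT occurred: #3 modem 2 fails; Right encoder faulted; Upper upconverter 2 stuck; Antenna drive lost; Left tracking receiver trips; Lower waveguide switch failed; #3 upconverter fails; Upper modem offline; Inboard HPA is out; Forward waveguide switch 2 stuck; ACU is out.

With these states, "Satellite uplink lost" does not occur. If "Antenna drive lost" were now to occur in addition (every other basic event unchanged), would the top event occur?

Yes

Counterfactual: set "Antenna drive lost" to occurred.
Power amp fails [AND]: ACU is out=not, LO source failed=occurs, Upper modem offline=not → not all inputs occur → does not occur.
Modem stage unavailable [OR]: Left tracking receiver trips=not, #3 upconverter fails=not, Inboard HPA is out=not → no input occurs → does not occur.
Backup chain down [OR]: Lower waveguide switch failed=not, Antenna drive lost=occurs, Modem stage unavailable=not → at least one input occurs → occurs.
Tracking loop inoperative [AND]: Feed degraded=occurs, Right encoder faulted=not → not all inputs occur → does not occur.
Antenna path down [OR]: Aft LO source 2 lost=occurs, #3 modem 2 fails=not, Forward waveguide switch 2 stuck=not → at least one input occurs → occurs.
Transmit chain down [AND]: Antenna path down=occurs, C antenna drive 2 faulted=occurs, Upper tracking receiver 2 offline=occurs → all inputs occur → occurs.
Power amp 2 lost [AND]: ACU 2 offline=occurs, Transmit chain down=occurs, Upper upconverter 2 stuck=not → not all inputs occur → does not occur.
Satellite uplink lost [OR]: Power amp fails=not, Backup chain down=occurs, Tracking loop inoperative=not, Power amp 2 lost=not → at least one input occurs → occurs.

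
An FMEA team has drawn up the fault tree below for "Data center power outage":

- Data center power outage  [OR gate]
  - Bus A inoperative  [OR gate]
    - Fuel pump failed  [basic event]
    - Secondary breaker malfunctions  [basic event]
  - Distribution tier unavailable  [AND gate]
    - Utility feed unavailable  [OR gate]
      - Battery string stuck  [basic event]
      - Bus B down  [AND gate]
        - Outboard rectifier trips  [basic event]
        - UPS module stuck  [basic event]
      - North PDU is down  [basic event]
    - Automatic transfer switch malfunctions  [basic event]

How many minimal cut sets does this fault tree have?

Bus A inoperative [OR]: union of children's cut sets → 2 cut set(s).
Bus B down [AND]: one cut set from each child combined → 1 × 1 = 1 cut set(s).
Utility feed unavailable [OR]: union of children's cut sets → 3 cut set(s).
Distribution tier unavailable [AND]: one cut set from each child combined → 3 × 1 = 3 cut set(s).
Data center power outage [OR]: union of children's cut sets → 5 cut set(s).
Minimal cut sets: {Fuel pump failed}; {Secondary breaker malfunctions}; {Automatic transfer switch malfunctions, Battery string stuck}; {Automatic transfer switch malfunctions, Outboard rectifier trips, UPS module stuck}; {Automatic transfer switch malfunctions, North PDU is down}.

5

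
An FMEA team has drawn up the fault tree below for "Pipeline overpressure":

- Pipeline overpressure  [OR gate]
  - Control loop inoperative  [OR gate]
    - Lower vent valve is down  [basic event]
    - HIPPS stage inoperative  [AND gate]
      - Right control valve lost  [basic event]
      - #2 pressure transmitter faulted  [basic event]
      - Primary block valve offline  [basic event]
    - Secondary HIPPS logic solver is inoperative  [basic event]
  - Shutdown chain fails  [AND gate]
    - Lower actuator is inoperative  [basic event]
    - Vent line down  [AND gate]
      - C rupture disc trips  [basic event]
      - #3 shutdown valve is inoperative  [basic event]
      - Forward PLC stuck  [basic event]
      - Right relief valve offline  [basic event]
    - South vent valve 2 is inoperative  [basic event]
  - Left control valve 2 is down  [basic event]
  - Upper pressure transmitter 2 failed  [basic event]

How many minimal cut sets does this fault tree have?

6

HIPPS stage inoperative [AND]: one cut set from each child combined → 1 × 1 × 1 = 1 cut set(s).
Control loop inoperative [OR]: union of children's cut sets → 3 cut set(s).
Vent line down [AND]: one cut set from each child combined → 1 × 1 × 1 × 1 = 1 cut set(s).
Shutdown chain fails [AND]: one cut set from each child combined → 1 × 1 × 1 = 1 cut set(s).
Pipeline overpressure [OR]: union of children's cut sets → 6 cut set(s).
Minimal cut sets: {Lower vent valve is down}; {#2 pressure transmitter faulted, Primary block valve offline, Right control valve lost}; {Secondary HIPPS logic solver is inoperative}; {#3 shutdown valve is inoperative, C rupture disc trips, Forward PLC stuck, Lower actuator is inoperative, Right relief valve offline, South vent valve 2 is inoperative}; {Left control valve 2 is down}; {Upper pressure transmitter 2 failed}.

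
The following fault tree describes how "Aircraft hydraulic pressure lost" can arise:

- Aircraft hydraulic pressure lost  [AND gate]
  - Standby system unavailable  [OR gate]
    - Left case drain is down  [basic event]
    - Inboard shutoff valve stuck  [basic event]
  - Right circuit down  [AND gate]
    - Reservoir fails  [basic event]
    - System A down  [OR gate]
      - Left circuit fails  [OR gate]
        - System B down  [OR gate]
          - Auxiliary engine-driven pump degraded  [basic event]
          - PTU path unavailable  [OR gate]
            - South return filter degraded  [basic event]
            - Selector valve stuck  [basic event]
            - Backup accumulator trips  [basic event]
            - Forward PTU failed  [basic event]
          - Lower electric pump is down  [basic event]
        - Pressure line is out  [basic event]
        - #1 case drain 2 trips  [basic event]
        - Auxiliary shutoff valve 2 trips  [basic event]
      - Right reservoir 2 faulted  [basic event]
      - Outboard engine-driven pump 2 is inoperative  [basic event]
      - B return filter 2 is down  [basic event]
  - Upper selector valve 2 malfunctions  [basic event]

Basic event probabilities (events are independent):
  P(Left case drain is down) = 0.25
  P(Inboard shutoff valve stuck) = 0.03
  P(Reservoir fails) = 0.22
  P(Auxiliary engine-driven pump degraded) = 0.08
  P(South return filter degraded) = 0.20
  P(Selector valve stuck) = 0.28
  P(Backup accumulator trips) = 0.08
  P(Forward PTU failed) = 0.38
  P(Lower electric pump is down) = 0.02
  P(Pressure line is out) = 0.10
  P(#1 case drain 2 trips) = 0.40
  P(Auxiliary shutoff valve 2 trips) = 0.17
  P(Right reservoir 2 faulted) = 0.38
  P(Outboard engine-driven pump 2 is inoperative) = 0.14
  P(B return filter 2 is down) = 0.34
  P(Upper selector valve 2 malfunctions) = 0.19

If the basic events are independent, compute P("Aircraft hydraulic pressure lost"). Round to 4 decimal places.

P(Standby system unavailable) [OR] = 1 − (1−0.25) × (1−0.03) = 0.272500
P(PTU path unavailable) [OR] = 1 − (1−0.20) × (1−0.28) × (1−0.08) × (1−0.38) = 0.671450
P(System B down) [OR] = 1 − (1−0.08) × (1−0.671450) × (1−0.02) = 0.703779
P(Left circuit fails) [OR] = 1 − (1−0.703779) × (1−0.10) × (1−0.40) × (1−0.17) = 0.867234
P(System A down) [OR] = 1 − (1−0.867234) × (1−0.38) × (1−0.14) × (1−0.34) = 0.953278
P(Right circuit down) [AND] = 0.22 × 0.953278 = 0.209721
P(Aircraft hydraulic pressure lost) [AND] = 0.272500 × 0.209721 × 0.19 = 0.010858
Rounded to 4 decimal places: P(Aircraft hydraulic pressure lost) ≈ 0.0109.

0.0109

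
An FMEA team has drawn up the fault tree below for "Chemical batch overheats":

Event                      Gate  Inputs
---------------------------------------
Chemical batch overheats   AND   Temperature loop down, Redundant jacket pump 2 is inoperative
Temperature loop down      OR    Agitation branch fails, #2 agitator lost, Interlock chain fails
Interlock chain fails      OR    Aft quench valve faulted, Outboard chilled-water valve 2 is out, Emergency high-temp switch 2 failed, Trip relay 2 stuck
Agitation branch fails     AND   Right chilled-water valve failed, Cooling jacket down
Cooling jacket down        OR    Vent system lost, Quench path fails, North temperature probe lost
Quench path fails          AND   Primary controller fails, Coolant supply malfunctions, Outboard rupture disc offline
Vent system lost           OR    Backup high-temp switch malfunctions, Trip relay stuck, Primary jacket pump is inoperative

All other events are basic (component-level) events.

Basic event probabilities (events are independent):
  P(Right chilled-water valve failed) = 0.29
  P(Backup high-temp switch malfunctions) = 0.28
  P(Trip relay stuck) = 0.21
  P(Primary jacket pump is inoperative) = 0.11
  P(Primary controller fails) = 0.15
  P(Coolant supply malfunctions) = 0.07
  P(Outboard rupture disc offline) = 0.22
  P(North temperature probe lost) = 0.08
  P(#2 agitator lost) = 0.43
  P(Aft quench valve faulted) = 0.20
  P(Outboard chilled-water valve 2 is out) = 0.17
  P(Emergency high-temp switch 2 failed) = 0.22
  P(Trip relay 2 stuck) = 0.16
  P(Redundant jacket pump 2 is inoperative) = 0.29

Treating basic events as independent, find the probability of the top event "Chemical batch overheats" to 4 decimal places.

0.2293

P(Vent system lost) [OR] = 1 − (1−0.28) × (1−0.21) × (1−0.11) = 0.493768
P(Quench path fails) [AND] = 0.15 × 0.07 × 0.22 = 0.002310
P(Cooling jacket down) [OR] = 1 − (1−0.493768) × (1−0.002310) × (1−0.08) = 0.535342
P(Agitation branch fails) [AND] = 0.29 × 0.535342 = 0.155249
P(Interlock chain fails) [OR] = 1 − (1−0.20) × (1−0.17) × (1−0.22) × (1−0.16) = 0.564947
P(Temperature loop down) [OR] = 1 − (1−0.155249) × (1−0.43) × (1−0.564947) = 0.790518
P(Chemical batch overheats) [AND] = 0.790518 × 0.29 = 0.229250
Rounded to 4 decimal places: P(Chemical batch overheats) ≈ 0.2293.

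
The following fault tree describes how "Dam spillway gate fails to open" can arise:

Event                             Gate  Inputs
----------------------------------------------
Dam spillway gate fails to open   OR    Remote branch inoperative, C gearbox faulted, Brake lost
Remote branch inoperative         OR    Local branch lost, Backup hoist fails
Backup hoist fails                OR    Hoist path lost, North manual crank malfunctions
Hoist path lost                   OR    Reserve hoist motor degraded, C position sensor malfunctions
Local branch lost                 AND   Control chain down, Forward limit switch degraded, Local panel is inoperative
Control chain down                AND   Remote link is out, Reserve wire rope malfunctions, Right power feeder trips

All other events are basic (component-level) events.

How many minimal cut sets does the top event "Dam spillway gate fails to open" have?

6

Control chain down [AND]: one cut set from each child combined → 1 × 1 × 1 = 1 cut set(s).
Local branch lost [AND]: one cut set from each child combined → 1 × 1 × 1 = 1 cut set(s).
Hoist path lost [OR]: union of children's cut sets → 2 cut set(s).
Backup hoist fails [OR]: union of children's cut sets → 3 cut set(s).
Remote branch inoperative [OR]: union of children's cut sets → 4 cut set(s).
Dam spillway gate fails to open [OR]: union of children's cut sets → 6 cut set(s).
Minimal cut sets: {Forward limit switch degraded, Local panel is inoperative, Remote link is out, Reserve wire rope malfunctions, Right power feeder trips}; {Reserve hoist motor degraded}; {C position sensor malfunctions}; {North manual crank malfunctions}; {C gearbox faulted}; {Brake lost}.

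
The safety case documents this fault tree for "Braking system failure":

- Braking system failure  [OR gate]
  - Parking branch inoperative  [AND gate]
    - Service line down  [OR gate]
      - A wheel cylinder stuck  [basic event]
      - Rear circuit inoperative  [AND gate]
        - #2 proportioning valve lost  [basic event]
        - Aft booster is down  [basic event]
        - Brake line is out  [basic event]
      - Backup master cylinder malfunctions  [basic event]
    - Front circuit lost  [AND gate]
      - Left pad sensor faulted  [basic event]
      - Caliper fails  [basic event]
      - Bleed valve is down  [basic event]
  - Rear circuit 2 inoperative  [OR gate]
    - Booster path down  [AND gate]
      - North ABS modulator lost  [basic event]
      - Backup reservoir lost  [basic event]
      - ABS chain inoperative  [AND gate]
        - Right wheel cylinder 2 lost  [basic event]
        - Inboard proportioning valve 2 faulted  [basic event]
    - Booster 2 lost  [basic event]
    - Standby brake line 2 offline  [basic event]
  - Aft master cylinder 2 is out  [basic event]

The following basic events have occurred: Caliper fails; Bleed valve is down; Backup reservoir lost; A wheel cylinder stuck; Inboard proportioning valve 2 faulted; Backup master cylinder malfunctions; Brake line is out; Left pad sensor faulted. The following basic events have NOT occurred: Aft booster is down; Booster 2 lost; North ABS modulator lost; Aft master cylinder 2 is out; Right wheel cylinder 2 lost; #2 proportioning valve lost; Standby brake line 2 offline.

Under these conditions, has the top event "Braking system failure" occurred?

Rear circuit inoperative [AND]: #2 proportioning valve lost=not, Aft booster is down=not, Brake line is out=occurs → not all inputs occur → does not occur.
Service line down [OR]: A wheel cylinder stuck=occurs, Rear circuit inoperative=not, Backup master cylinder malfunctions=occurs → at least one input occurs → occurs.
Front circuit lost [AND]: Left pad sensor faulted=occurs, Caliper fails=occurs, Bleed valve is down=occurs → all inputs occur → occurs.
Parking branch inoperative [AND]: Service line down=occurs, Front circuit lost=occurs → all inputs occur → occurs.
ABS chain inoperative [AND]: Right wheel cylinder 2 lost=not, Inboard proportioning valve 2 faulted=occurs → not all inputs occur → does not occur.
Booster path down [AND]: North ABS modulator lost=not, Backup reservoir lost=occurs, ABS chain inoperative=not → not all inputs occur → does not occur.
Rear circuit 2 inoperative [OR]: Booster path down=not, Booster 2 lost=not, Standby brake line 2 offline=not → no input occurs → does not occur.
Braking system failure [OR]: Parking branch inoperative=occurs, Rear circuit 2 inoperative=not, Aft master cylinder 2 is out=not → at least one input occurs → occurs.

Yes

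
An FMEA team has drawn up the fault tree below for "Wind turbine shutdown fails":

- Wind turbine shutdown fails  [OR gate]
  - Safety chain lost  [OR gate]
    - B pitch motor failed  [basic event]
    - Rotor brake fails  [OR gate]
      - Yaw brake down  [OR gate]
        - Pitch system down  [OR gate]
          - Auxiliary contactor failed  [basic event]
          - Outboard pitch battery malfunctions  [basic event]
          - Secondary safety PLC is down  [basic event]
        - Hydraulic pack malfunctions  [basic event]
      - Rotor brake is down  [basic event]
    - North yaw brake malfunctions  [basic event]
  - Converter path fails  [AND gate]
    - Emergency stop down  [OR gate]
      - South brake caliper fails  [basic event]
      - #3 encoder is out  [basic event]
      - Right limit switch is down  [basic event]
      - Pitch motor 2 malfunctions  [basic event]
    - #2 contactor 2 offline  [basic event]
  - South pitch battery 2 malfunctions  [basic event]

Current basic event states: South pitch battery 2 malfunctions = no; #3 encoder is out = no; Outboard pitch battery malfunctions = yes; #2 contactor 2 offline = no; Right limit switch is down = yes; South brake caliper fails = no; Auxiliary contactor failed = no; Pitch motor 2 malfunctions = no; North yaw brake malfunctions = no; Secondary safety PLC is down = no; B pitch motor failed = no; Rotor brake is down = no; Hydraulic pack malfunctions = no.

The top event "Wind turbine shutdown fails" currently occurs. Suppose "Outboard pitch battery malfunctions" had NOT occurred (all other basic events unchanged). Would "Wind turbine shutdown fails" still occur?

Counterfactual: set "Outboard pitch battery malfunctions" to not occurred.
Pitch system down [OR]: Auxiliary contactor failed=not, Outboard pitch battery malfunctions=not, Secondary safety PLC is down=not → no input occurs → does not occur.
Yaw brake down [OR]: Pitch system down=not, Hydraulic pack malfunctions=not → no input occurs → does not occur.
Rotor brake fails [OR]: Yaw brake down=not, Rotor brake is down=not → no input occurs → does not occur.
Safety chain lost [OR]: B pitch motor failed=not, Rotor brake fails=not, North yaw brake malfunctions=not → no input occurs → does not occur.
Emergency stop down [OR]: South brake caliper fails=not, #3 encoder is out=not, Right limit switch is down=occurs, Pitch motor 2 malfunctions=not → at least one input occurs → occurs.
Converter path fails [AND]: Emergency stop down=occurs, #2 contactor 2 offline=not → not all inputs occur → does not occur.
Wind turbine shutdown fails [OR]: Safety chain lost=not, Converter path fails=not, South pitch battery 2 malfunctions=not → no input occurs → does not occur.

No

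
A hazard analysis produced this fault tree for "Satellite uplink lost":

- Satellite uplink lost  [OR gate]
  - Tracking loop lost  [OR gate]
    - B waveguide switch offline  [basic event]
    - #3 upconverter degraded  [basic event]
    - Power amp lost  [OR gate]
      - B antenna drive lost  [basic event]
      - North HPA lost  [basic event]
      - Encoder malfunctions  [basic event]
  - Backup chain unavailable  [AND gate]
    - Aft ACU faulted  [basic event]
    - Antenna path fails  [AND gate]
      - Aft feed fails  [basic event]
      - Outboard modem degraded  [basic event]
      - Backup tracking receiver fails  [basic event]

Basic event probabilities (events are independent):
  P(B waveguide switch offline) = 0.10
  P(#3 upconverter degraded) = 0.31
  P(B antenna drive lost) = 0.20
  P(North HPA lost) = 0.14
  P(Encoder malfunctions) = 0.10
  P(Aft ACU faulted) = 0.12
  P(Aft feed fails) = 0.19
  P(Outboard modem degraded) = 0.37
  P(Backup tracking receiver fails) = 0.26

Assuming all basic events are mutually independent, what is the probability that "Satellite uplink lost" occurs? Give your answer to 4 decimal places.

P(Power amp lost) [OR] = 1 − (1−0.20) × (1−0.14) × (1−0.10) = 0.380800
P(Tracking loop lost) [OR] = 1 − (1−0.10) × (1−0.31) × (1−0.380800) = 0.615477
P(Antenna path fails) [AND] = 0.19 × 0.37 × 0.26 = 0.018278
P(Backup chain unavailable) [AND] = 0.12 × 0.018278 = 0.002193
P(Satellite uplink lost) [OR] = 1 − (1−0.615477) × (1−0.002193) = 0.616320
Rounded to 4 decimal places: P(Satellite uplink lost) ≈ 0.6163.

0.6163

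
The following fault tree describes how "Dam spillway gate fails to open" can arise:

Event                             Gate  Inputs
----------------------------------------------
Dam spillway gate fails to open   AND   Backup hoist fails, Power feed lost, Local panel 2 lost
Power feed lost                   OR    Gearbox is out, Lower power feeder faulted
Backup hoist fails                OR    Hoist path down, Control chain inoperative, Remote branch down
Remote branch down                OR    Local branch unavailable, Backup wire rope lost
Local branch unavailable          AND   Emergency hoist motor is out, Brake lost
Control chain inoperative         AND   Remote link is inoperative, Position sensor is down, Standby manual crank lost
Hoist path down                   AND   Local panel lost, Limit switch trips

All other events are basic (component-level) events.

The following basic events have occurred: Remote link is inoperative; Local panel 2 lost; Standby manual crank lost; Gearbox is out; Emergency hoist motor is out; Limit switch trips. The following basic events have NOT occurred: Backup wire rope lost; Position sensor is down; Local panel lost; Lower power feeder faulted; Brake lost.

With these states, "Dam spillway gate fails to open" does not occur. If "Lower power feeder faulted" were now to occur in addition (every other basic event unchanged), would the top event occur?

Counterfactual: set "Lower power feeder faulted" to occurred.
Hoist path down [AND]: Local panel lost=not, Limit switch trips=occurs → not all inputs occur → does not occur.
Control chain inoperative [AND]: Remote link is inoperative=occurs, Position sensor is down=not, Standby manual crank lost=occurs → not all inputs occur → does not occur.
Local branch unavailable [AND]: Emergency hoist motor is out=occurs, Brake lost=not → not all inputs occur → does not occur.
Remote branch down [OR]: Local branch unavailable=not, Backup wire rope lost=not → no input occurs → does not occur.
Backup hoist fails [OR]: Hoist path down=not, Control chain inoperative=not, Remote branch down=not → no input occurs → does not occur.
Power feed lost [OR]: Gearbox is out=occurs, Lower power feeder faulted=occurs → at least one input occurs → occurs.
Dam spillway gate fails to open [AND]: Backup hoist fails=not, Power feed lost=occurs, Local panel 2 lost=occurs → not all inputs occur → does not occur.

No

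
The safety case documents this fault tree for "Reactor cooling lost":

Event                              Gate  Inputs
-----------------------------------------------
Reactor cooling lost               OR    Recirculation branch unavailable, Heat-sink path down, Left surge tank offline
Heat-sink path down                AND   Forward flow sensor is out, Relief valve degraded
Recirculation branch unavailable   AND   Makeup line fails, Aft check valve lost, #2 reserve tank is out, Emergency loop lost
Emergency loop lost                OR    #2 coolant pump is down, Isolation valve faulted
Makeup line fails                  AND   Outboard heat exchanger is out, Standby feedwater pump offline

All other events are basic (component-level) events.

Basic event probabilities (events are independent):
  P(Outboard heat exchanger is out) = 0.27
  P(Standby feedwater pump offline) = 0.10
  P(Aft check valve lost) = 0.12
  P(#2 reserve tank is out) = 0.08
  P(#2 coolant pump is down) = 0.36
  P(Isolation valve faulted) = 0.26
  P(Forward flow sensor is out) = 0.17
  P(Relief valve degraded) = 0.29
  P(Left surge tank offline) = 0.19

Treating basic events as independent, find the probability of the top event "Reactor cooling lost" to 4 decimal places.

0.2300

P(Makeup line fails) [AND] = 0.27 × 0.10 = 0.027000
P(Emergency loop lost) [OR] = 1 − (1−0.36) × (1−0.26) = 0.526400
P(Recirculation branch unavailable) [AND] = 0.027000 × 0.12 × 0.08 × 0.526400 = 0.000136
P(Heat-sink path down) [AND] = 0.17 × 0.29 = 0.049300
P(Reactor cooling lost) [OR] = 1 − (1−0.000136) × (1−0.049300) × (1−0.19) = 0.230038
Rounded to 4 decimal places: P(Reactor cooling lost) ≈ 0.2300.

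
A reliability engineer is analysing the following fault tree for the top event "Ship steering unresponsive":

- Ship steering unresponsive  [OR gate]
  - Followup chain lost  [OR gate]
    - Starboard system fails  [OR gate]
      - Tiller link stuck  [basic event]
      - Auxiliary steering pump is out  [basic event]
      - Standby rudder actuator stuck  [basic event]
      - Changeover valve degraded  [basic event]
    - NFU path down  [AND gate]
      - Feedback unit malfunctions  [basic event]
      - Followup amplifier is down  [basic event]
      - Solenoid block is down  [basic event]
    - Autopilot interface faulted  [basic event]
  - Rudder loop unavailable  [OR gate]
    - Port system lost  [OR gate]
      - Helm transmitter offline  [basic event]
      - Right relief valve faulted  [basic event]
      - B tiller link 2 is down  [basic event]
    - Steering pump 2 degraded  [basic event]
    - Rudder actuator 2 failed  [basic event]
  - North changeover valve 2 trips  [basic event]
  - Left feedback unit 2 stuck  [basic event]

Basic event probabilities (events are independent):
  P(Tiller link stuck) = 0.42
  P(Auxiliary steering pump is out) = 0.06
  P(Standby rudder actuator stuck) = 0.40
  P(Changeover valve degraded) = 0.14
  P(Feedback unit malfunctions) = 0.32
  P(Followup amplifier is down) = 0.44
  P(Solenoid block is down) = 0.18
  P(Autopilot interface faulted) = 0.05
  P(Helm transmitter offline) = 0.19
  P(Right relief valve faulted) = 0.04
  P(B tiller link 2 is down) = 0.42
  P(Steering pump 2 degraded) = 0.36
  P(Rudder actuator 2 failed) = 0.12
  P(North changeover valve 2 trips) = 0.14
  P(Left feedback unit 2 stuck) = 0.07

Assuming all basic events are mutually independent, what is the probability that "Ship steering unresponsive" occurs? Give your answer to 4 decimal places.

0.9471

P(Starboard system fails) [OR] = 1 − (1−0.42) × (1−0.06) × (1−0.40) × (1−0.14) = 0.718677
P(NFU path down) [AND] = 0.32 × 0.44 × 0.18 = 0.025344
P(Followup chain lost) [OR] = 1 − (1−0.718677) × (1−0.025344) × (1−0.05) = 0.739517
P(Port system lost) [OR] = 1 − (1−0.19) × (1−0.04) × (1−0.42) = 0.548992
P(Rudder loop unavailable) [OR] = 1 − (1−0.548992) × (1−0.36) × (1−0.12) = 0.745992
P(Ship steering unresponsive) [OR] = 1 − (1−0.739517) × (1−0.745992) × (1−0.14) × (1−0.07) = 0.947081
Rounded to 4 decimal places: P(Ship steering unresponsive) ≈ 0.9471.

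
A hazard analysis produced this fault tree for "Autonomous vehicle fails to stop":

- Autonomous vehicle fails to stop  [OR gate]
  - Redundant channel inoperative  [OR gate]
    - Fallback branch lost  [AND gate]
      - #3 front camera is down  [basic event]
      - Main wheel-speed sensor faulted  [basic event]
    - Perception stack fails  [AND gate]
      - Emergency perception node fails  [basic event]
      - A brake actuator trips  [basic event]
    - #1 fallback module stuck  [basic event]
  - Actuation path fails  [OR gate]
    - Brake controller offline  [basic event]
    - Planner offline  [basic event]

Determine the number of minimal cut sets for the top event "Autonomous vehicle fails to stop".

5

Fallback branch lost [AND]: one cut set from each child combined → 1 × 1 = 1 cut set(s).
Perception stack fails [AND]: one cut set from each child combined → 1 × 1 = 1 cut set(s).
Redundant channel inoperative [OR]: union of children's cut sets → 3 cut set(s).
Actuation path fails [OR]: union of children's cut sets → 2 cut set(s).
Autonomous vehicle fails to stop [OR]: union of children's cut sets → 5 cut set(s).
Minimal cut sets: {#3 front camera is down, Main wheel-speed sensor faulted}; {A brake actuator trips, Emergency perception node fails}; {#1 fallback module stuck}; {Brake controller offline}; {Planner offline}.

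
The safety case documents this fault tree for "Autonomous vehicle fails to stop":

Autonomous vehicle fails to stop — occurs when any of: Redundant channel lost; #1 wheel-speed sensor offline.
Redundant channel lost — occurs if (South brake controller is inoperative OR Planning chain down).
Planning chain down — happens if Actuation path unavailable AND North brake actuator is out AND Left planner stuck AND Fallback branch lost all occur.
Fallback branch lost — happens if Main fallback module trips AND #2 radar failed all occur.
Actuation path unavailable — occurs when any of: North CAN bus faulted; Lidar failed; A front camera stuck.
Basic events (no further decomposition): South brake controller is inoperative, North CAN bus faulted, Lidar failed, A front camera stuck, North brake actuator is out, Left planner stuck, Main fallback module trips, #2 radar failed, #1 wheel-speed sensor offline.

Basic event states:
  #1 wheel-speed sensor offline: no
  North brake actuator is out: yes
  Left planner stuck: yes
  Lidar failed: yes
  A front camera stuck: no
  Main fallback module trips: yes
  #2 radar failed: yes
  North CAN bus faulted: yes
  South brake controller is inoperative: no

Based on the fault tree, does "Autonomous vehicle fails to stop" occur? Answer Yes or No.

Yes

Actuation path unavailable [OR]: North CAN bus faulted=occurs, Lidar failed=occurs, A front camera stuck=not → at least one input occurs → occurs.
Fallback branch lost [AND]: Main fallback module trips=occurs, #2 radar failed=occurs → all inputs occur → occurs.
Planning chain down [AND]: Actuation path unavailable=occurs, North brake actuator is out=occurs, Left planner stuck=occurs, Fallback branch lost=occurs → all inputs occur → occurs.
Redundant channel lost [OR]: South brake controller is inoperative=not, Planning chain down=occurs → at least one input occurs → occurs.
Autonomous vehicle fails to stop [OR]: Redundant channel lost=occurs, #1 wheel-speed sensor offline=not → at least one input occurs → occurs.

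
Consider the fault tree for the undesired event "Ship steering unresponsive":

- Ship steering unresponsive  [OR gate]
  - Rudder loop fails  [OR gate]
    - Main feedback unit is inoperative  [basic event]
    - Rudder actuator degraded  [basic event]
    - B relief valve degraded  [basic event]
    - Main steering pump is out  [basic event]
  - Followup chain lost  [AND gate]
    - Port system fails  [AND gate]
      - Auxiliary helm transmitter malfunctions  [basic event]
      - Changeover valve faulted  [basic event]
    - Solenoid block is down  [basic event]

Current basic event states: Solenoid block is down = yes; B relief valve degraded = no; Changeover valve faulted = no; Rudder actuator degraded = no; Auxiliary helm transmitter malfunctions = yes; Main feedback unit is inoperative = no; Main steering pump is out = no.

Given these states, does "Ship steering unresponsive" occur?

Rudder loop fails [OR]: Main feedback unit is inoperative=not, Rudder actuator degraded=not, B relief valve degraded=not, Main steering pump is out=not → no input occurs → does not occur.
Port system fails [AND]: Auxiliary helm transmitter malfunctions=occurs, Changeover valve faulted=not → not all inputs occur → does not occur.
Followup chain lost [AND]: Port system fails=not, Solenoid block is down=occurs → not all inputs occur → does not occur.
Ship steering unresponsive [OR]: Rudder loop fails=not, Followup chain lost=not → no input occurs → does not occur.

No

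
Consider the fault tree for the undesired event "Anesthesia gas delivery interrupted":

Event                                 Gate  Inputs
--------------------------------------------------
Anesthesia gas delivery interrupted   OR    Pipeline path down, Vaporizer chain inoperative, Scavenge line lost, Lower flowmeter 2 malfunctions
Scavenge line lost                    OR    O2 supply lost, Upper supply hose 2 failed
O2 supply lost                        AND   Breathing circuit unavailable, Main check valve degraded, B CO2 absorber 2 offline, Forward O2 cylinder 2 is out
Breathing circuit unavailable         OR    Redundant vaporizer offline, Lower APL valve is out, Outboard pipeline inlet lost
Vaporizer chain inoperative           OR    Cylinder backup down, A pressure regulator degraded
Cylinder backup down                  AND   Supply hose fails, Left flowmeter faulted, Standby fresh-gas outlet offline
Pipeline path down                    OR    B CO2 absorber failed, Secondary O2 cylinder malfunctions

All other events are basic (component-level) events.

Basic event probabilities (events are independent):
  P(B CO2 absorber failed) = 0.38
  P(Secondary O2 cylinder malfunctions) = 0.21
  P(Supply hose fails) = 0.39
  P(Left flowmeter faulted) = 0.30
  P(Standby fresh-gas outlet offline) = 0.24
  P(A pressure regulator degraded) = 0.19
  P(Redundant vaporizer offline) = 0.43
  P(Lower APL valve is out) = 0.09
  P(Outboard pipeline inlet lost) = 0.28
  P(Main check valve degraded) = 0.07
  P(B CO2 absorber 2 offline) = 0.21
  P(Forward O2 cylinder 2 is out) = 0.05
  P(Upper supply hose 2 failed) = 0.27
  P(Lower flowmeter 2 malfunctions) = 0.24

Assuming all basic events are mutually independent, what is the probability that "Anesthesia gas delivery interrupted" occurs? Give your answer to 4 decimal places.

0.7862

P(Pipeline path down) [OR] = 1 − (1−0.38) × (1−0.21) = 0.510200
P(Cylinder backup down) [AND] = 0.39 × 0.30 × 0.24 = 0.028080
P(Vaporizer chain inoperative) [OR] = 1 − (1−0.028080) × (1−0.19) = 0.212745
P(Breathing circuit unavailable) [OR] = 1 − (1−0.43) × (1−0.09) × (1−0.28) = 0.626536
P(O2 supply lost) [AND] = 0.626536 × 0.07 × 0.21 × 0.05 = 0.000461
P(Scavenge line lost) [OR] = 1 − (1−0.000461) × (1−0.27) = 0.270337
P(Anesthesia gas delivery interrupted) [OR] = 1 − (1−0.510200) × (1−0.212745) × (1−0.270337) × (1−0.24) = 0.786169
Rounded to 4 decimal places: P(Anesthesia gas delivery interrupted) ≈ 0.7862.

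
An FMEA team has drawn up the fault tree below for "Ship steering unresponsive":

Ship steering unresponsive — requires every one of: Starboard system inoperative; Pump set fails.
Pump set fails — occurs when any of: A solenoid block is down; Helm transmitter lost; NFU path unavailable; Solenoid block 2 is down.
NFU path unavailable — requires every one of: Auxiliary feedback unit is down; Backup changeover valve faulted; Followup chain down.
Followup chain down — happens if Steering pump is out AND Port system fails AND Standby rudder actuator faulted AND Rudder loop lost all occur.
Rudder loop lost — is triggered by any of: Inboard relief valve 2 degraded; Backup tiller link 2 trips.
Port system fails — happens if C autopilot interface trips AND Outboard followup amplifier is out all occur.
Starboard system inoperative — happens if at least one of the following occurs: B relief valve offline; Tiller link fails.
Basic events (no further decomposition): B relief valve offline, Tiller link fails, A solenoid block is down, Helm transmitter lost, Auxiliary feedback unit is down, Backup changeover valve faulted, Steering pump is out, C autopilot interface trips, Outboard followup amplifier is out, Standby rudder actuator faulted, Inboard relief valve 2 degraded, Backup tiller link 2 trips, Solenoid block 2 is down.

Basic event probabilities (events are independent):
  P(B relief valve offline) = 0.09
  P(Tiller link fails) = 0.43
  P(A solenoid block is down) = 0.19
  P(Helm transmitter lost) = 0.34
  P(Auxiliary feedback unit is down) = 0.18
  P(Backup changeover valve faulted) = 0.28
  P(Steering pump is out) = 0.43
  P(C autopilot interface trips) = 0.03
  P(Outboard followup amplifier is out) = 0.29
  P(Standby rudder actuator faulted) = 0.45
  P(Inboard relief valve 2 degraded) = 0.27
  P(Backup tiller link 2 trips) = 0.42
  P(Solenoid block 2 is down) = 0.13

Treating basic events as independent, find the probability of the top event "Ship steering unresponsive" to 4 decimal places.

P(Starboard system inoperative) [OR] = 1 − (1−0.09) × (1−0.43) = 0.481300
P(Port system fails) [AND] = 0.03 × 0.29 = 0.008700
P(Rudder loop lost) [OR] = 1 − (1−0.27) × (1−0.42) = 0.576600
P(Followup chain down) [AND] = 0.43 × 0.008700 × 0.45 × 0.576600 = 0.000971
P(NFU path unavailable) [AND] = 0.18 × 0.28 × 0.000971 = 0.000049
P(Pump set fails) [OR] = 1 − (1−0.19) × (1−0.34) × (1−0.000049) × (1−0.13) = 0.534921
P(Ship steering unresponsive) [AND] = 0.481300 × 0.534921 = 0.257457
Rounded to 4 decimal places: P(Ship steering unresponsive) ≈ 0.2575.

0.2575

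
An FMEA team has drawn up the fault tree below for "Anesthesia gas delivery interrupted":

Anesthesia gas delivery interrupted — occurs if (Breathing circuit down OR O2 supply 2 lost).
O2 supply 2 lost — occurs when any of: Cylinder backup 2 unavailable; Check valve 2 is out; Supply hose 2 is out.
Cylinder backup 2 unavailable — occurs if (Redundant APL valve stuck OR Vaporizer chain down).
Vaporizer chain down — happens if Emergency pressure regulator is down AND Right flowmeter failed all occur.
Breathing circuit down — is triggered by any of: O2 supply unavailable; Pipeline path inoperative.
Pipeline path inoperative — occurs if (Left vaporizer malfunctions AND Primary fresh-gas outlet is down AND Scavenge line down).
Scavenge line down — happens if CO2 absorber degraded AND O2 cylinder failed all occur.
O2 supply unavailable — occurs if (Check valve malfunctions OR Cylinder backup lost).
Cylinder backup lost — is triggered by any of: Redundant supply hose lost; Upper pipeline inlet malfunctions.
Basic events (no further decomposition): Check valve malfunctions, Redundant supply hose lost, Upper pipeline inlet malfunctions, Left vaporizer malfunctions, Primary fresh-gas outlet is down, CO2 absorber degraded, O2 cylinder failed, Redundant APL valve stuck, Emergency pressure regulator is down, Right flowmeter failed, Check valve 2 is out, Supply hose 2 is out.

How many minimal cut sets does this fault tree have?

Cylinder backup lost [OR]: union of children's cut sets → 2 cut set(s).
O2 supply unavailable [OR]: union of children's cut sets → 3 cut set(s).
Scavenge line down [AND]: one cut set from each child combined → 1 × 1 = 1 cut set(s).
Pipeline path inoperative [AND]: one cut set from each child combined → 1 × 1 × 1 = 1 cut set(s).
Breathing circuit down [OR]: union of children's cut sets → 4 cut set(s).
Vaporizer chain down [AND]: one cut set from each child combined → 1 × 1 = 1 cut set(s).
Cylinder backup 2 unavailable [OR]: union of children's cut sets → 2 cut set(s).
O2 supply 2 lost [OR]: union of children's cut sets → 4 cut set(s).
Anesthesia gas delivery interrupted [OR]: union of children's cut sets → 8 cut set(s).
Minimal cut sets: {Check valve malfunctions}; {Redundant supply hose lost}; {Upper pipeline inlet malfunctions}; {CO2 absorber degraded, Left vaporizer malfunctions, O2 cylinder failed, Primary fresh-gas outlet is down}; {Redundant APL valve stuck}; {Emergency pressure regulator is down, Right flowmeter failed}; {Check valve 2 is out}; {Supply hose 2 is out}.

8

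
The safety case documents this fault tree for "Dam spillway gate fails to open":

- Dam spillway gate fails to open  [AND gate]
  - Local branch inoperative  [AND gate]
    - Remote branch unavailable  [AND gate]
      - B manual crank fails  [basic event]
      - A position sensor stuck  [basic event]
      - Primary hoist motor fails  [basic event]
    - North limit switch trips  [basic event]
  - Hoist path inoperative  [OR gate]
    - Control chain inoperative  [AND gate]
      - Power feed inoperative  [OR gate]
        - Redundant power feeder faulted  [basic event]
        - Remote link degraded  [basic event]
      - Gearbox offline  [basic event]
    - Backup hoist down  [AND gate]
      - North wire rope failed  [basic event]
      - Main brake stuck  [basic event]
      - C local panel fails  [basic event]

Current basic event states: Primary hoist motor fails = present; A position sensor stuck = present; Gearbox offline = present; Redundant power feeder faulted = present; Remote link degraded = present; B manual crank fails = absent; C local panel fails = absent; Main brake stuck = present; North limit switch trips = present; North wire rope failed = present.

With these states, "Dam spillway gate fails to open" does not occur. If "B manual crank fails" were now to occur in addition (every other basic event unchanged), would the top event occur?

Yes

Counterfactual: set "B manual crank fails" to occurred.
Remote branch unavailable [AND]: B manual crank fails=occurs, A position sensor stuck=occurs, Primary hoist motor fails=occurs → all inputs occur → occurs.
Local branch inoperative [AND]: Remote branch unavailable=occurs, North limit switch trips=occurs → all inputs occur → occurs.
Power feed inoperative [OR]: Redundant power feeder faulted=occurs, Remote link degraded=occurs → at least one input occurs → occurs.
Control chain inoperative [AND]: Power feed inoperative=occurs, Gearbox offline=occurs → all inputs occur → occurs.
Backup hoist down [AND]: North wire rope failed=occurs, Main brake stuck=occurs, C local panel fails=not → not all inputs occur → does not occur.
Hoist path inoperative [OR]: Control chain inoperative=occurs, Backup hoist down=not → at least one input occurs → occurs.
Dam spillway gate fails to open [AND]: Local branch inoperative=occurs, Hoist path inoperative=occurs → all inputs occur → occurs.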